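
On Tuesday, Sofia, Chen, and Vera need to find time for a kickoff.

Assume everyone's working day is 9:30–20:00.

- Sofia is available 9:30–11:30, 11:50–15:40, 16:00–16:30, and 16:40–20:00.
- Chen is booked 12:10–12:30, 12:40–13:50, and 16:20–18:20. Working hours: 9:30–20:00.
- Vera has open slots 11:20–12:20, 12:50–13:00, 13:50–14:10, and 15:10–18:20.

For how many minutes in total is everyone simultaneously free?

Chen free within 09:30–20:00: 09:30–12:10, 12:30–12:40, 13:50–16:20, 18:20–20:00.
Sofia ∩ Chen: 09:30–11:30, 11:50–12:10, 12:30–12:40, 13:50–15:40, 16:00–16:20, 18:20–20:00.
Sofia ∩ Chen ∩ Vera: 11:20–11:30, 11:50–12:10, 13:50–14:10, 15:10–15:40, 16:00–16:20.
Total common minutes: 10 + 20 + 20 + 30 + 20 = 100.

100 minutes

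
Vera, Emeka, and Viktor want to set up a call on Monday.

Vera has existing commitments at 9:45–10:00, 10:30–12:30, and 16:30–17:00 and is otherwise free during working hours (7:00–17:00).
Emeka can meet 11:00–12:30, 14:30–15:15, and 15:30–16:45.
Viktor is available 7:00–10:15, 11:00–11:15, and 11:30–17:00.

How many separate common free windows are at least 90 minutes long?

Vera free within 07:00–17:00: 07:00–09:45, 10:00–10:30, 12:30–16:30.
Vera ∩ Emeka: 14:30–15:15, 15:30–16:30.
Vera ∩ Emeka ∩ Viktor: 14:30–15:15, 15:30–16:30.
Windows ≥ 90 min: (none).
That's 0 windows.

0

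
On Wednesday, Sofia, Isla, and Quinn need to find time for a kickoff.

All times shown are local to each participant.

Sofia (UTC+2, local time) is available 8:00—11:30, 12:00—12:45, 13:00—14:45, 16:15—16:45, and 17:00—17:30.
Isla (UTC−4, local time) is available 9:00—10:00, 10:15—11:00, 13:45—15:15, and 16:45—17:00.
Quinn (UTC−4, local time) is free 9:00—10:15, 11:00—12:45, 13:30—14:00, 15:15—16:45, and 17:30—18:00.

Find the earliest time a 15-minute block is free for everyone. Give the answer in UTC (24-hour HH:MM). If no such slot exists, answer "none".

Sofia → UTC: 06:00–09:30, 10:00–10:45, 11:00–12:45, 14:15–14:45, 15:00–15:30.
Isla → UTC: 13:00–14:00, 14:15–15:00, 17:45–19:15, 20:45–21:00.
Quinn → UTC: 13:00–14:15, 15:00–16:45, 17:30–18:00, 19:15–20:45, 21:30–22:00.
Sofia ∩ Isla: 14:15–14:45.
Sofia ∩ Isla ∩ Quinn: (none).
Windows ≥ 15 min: (none).

none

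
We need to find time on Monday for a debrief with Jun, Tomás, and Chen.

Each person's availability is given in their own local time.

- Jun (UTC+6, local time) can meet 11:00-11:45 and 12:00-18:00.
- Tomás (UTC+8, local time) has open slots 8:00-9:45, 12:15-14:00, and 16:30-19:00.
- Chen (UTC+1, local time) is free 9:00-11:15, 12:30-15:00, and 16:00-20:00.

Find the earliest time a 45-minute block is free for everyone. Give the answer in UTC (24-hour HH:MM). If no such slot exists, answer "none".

Jun → UTC: 05:00–05:45, 06:00–12:00.
Tomás → UTC: 00:00–01:45, 04:15–06:00, 08:30–11:00.
Chen → UTC: 08:00–10:15, 11:30–14:00, 15:00–19:00.
Jun ∩ Tomás: 05:00–05:45, 08:30–11:00.
Jun ∩ Tomás ∩ Chen: 08:30–10:15.
Windows ≥ 45 min: 08:30–10:15.
Earliest such window starts at 08:30.

08:30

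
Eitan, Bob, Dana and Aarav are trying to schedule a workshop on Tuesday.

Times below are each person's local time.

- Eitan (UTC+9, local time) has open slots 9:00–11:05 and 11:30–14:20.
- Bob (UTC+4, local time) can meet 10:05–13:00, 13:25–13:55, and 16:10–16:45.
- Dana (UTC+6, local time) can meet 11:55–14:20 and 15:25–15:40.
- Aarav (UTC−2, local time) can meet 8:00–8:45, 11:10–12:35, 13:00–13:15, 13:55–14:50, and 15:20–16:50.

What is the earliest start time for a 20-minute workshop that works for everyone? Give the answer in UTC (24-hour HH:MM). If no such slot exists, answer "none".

none

Eitan → UTC: 00:00–02:05, 02:30–05:20.
Bob → UTC: 06:05–09:00, 09:25–09:55, 12:10–12:45.
Dana → UTC: 05:55–08:20, 09:25–09:40.
Aarav → UTC: 10:00–10:45, 13:10–14:35, 15:00–15:15, 15:55–16:50, 17:20–18:50.
Eitan ∩ Bob: (none).
Eitan ∩ Bob ∩ Dana: (none).
Eitan ∩ Bob ∩ Dana ∩ Aarav: (none).
Windows ≥ 20 min: (none).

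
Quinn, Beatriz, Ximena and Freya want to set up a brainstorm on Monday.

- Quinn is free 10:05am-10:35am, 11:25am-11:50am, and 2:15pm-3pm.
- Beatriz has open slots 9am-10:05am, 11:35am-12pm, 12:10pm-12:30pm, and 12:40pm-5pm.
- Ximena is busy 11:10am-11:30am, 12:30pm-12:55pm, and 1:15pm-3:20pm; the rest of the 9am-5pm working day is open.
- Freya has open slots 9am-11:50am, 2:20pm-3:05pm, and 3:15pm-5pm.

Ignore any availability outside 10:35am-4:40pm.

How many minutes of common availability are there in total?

Ximena free within 09:00–17:00: 09:00–11:10, 11:30–12:30, 12:55–13:15, 15:20–17:00.
Quinn ∩ Beatriz: 11:35–11:50, 14:15–15:00.
Quinn ∩ Beatriz ∩ Ximena: 11:35–11:50.
Quinn ∩ Beatriz ∩ Ximena ∩ Freya: 11:35–11:50.
Restricted to 10:35–16:40: 11:35–11:50.
Total common minutes: 15.

15 minutes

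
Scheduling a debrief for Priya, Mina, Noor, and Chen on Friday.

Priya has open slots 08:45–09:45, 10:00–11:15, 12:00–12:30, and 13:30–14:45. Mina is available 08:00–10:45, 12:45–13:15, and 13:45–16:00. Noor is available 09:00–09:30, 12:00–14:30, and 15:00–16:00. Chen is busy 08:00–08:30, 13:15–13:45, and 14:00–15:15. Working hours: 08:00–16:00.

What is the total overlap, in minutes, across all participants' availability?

Chen free within 08:00–16:00: 08:30–13:15, 13:45–14:00, 15:15–16:00.
Priya ∩ Mina: 08:45–09:45, 10:00–10:45, 13:45–14:45.
Priya ∩ Mina ∩ Noor: 09:00–09:30, 13:45–14:30.
Priya ∩ Mina ∩ Noor ∩ Chen: 09:00–09:30, 13:45–14:00.
Total common minutes: 30 + 15 = 45.

45 minutes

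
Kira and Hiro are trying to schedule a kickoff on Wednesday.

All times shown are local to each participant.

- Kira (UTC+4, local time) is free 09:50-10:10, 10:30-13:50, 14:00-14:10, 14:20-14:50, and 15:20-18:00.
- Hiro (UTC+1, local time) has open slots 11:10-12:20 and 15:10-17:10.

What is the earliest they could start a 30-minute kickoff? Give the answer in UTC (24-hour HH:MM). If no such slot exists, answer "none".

Kira → UTC: 05:50–06:10, 06:30–09:50, 10:00–10:10, 10:20–10:50, 11:20–14:00.
Hiro → UTC: 10:10–11:20, 14:10–16:10.
Kira ∩ Hiro: 10:20–10:50.
Windows ≥ 30 min: 10:20–10:50.
Earliest such window starts at 10:20.

10:20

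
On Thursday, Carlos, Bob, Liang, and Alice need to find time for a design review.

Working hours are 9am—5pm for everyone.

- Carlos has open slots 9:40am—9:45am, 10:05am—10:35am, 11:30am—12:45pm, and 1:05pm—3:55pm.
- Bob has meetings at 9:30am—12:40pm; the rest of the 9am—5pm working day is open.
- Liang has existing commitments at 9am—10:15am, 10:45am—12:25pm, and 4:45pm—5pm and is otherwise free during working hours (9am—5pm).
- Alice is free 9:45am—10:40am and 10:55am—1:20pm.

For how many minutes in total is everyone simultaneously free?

20 minutes

Bob free within 09:00–17:00: 09:00–09:30, 12:40–17:00.
Liang free within 09:00–17:00: 10:15–10:45, 12:25–16:45.
Carlos ∩ Bob: 12:40–12:45, 13:05–15:55.
Carlos ∩ Bob ∩ Liang: 12:40–12:45, 13:05–15:55.
Carlos ∩ Bob ∩ Liang ∩ Alice: 12:40–12:45, 13:05–13:20.
Total common minutes: 5 + 15 = 20.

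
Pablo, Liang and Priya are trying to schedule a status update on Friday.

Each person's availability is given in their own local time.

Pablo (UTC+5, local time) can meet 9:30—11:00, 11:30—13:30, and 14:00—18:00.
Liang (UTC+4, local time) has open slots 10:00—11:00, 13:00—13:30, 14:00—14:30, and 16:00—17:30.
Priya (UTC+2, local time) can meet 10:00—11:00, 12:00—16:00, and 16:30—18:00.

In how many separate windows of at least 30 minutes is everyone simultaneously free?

2

Pablo → UTC: 04:30–06:00, 06:30–08:30, 09:00–13:00.
Liang → UTC: 06:00–07:00, 09:00–09:30, 10:00–10:30, 12:00–13:30.
Priya → UTC: 08:00–09:00, 10:00–14:00, 14:30–16:00.
Pablo ∩ Liang: 06:30–07:00, 09:00–09:30, 10:00–10:30, 12:00–13:00.
Pablo ∩ Liang ∩ Priya: 10:00–10:30, 12:00–13:00.
Windows ≥ 30 min: 10:00–10:30, 12:00–13:00.
That's 2 windows.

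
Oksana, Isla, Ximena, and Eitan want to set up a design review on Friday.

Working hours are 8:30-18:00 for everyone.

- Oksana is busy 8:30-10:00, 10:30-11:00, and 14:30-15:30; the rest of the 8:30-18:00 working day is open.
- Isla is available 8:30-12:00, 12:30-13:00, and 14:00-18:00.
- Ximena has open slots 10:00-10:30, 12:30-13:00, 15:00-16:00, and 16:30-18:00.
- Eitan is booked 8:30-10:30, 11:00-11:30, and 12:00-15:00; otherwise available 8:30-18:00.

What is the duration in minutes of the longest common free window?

Oksana free within 08:30–18:00: 10:00–10:30, 11:00–14:30, 15:30–18:00.
Eitan free within 08:30–18:00: 10:30–11:00, 11:30–12:00, 15:00–18:00.
Oksana ∩ Isla: 10:00–10:30, 11:00–12:00, 12:30–13:00, 14:00–14:30, 15:30–18:00.
Oksana ∩ Isla ∩ Ximena: 10:00–10:30, 12:30–13:00, 15:30–16:00, 16:30–18:00.
Oksana ∩ Isla ∩ Ximena ∩ Eitan: 15:30–16:00, 16:30–18:00.
Common window lengths: 30, 90 min; longest is 90.

90 minutes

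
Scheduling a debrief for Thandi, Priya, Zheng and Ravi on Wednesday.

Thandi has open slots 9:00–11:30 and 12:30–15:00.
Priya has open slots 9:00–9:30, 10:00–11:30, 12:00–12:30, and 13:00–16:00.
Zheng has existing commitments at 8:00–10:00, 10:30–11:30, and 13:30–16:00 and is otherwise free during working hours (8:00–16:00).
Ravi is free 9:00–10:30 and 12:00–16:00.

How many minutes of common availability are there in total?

60 minutes

Zheng free within 08:00–16:00: 10:00–10:30, 11:30–13:30.
Thandi ∩ Priya: 09:00–09:30, 10:00–11:30, 13:00–15:00.
Thandi ∩ Priya ∩ Zheng: 10:00–10:30, 13:00–13:30.
Thandi ∩ Priya ∩ Zheng ∩ Ravi: 10:00–10:30, 13:00–13:30.
Total common minutes: 30 + 30 = 60.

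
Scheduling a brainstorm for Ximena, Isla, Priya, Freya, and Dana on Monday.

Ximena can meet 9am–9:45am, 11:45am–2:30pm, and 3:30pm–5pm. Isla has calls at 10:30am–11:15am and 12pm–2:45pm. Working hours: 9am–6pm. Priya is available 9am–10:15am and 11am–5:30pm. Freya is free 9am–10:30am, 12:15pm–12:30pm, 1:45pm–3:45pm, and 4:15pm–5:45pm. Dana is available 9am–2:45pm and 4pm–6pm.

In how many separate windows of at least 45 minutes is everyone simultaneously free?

2

Isla free within 09:00–18:00: 09:00–10:30, 11:15–12:00, 14:45–18:00.
Ximena ∩ Isla: 09:00–09:45, 11:45–12:00, 15:30–17:00.
Ximena ∩ Isla ∩ Priya: 09:00–09:45, 11:45–12:00, 15:30–17:00.
Ximena ∩ Isla ∩ Priya ∩ Freya: 09:00–09:45, 15:30–15:45, 16:15–17:00.
Ximena ∩ Isla ∩ Priya ∩ Freya ∩ Dana: 09:00–09:45, 16:15–17:00.
Windows ≥ 45 min: 09:00–09:45, 16:15–17:00.
That's 2 windows.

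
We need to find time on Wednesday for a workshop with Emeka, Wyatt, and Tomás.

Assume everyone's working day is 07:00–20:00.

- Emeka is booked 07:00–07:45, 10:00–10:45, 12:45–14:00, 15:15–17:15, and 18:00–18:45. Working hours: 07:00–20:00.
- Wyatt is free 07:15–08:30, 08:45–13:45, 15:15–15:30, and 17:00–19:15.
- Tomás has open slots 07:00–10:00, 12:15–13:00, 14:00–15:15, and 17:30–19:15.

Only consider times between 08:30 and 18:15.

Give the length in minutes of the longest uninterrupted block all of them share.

Emeka free within 07:00–20:00: 07:45–10:00, 10:45–12:45, 14:00–15:15, 17:15–18:00, 18:45–20:00.
Emeka ∩ Wyatt: 07:45–08:30, 08:45–10:00, 10:45–12:45, 17:15–18:00, 18:45–19:15.
Emeka ∩ Wyatt ∩ Tomás: 07:45–08:30, 08:45–10:00, 12:15–12:45, 17:30–18:00, 18:45–19:15.
Restricted to 08:30–18:15: 08:45–10:00, 12:15–12:45, 17:30–18:00.
Common window lengths: 75, 30, 30 min; longest is 75.

75 minutes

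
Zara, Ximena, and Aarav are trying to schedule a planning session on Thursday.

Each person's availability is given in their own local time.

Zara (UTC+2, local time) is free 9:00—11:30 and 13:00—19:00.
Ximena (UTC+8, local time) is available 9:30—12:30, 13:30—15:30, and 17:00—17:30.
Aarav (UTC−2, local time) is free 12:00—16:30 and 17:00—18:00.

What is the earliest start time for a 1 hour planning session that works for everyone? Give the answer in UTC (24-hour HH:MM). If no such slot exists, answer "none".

none

Zara → UTC: 07:00–09:30, 11:00–17:00.
Ximena → UTC: 01:30–04:30, 05:30–07:30, 09:00–09:30.
Aarav → UTC: 14:00–18:30, 19:00–20:00.
Zara ∩ Ximena: 07:00–07:30, 09:00–09:30.
Zara ∩ Ximena ∩ Aarav: (none).
Windows ≥ 60 min: (none).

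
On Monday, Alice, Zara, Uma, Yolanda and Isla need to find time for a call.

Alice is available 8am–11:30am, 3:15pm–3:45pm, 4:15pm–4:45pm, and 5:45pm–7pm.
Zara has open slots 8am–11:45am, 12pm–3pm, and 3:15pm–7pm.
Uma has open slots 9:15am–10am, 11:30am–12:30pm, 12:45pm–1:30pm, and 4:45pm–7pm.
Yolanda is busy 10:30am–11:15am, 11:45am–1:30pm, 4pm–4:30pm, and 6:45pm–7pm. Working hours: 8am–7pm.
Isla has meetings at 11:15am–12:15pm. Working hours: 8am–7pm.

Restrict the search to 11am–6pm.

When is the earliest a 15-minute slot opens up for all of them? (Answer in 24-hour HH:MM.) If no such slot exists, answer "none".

Yolanda free within 08:00–19:00: 08:00–10:30, 11:15–11:45, 13:30–16:00, 16:30–18:45.
Isla free within 08:00–19:00: 08:00–11:15, 12:15–19:00.
Alice ∩ Zara: 08:00–11:30, 15:15–15:45, 16:15–16:45, 17:45–19:00.
Alice ∩ Zara ∩ Uma: 09:15–10:00, 17:45–19:00.
Alice ∩ Zara ∩ Uma ∩ Yolanda: 09:15–10:00, 17:45–18:45.
Alice ∩ Zara ∩ Uma ∩ Yolanda ∩ Isla: 09:15–10:00, 17:45–18:45.
Restricted to 11:00–18:00: 17:45–18:00.
Windows ≥ 15 min: 17:45–18:00.
Earliest such window starts at 17:45.

17:45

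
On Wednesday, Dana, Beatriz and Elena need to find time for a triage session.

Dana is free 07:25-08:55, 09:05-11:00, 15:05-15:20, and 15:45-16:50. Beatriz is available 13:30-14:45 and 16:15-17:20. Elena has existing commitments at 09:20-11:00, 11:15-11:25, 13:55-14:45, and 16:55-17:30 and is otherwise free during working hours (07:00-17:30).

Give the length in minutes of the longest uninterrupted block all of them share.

35 minutes

Elena free within 07:00–17:30: 07:00–09:20, 11:00–11:15, 11:25–13:55, 14:45–16:55.
Dana ∩ Beatriz: 16:15–16:50.
Dana ∩ Beatriz ∩ Elena: 16:15–16:50.
Single common window of 35 minutes.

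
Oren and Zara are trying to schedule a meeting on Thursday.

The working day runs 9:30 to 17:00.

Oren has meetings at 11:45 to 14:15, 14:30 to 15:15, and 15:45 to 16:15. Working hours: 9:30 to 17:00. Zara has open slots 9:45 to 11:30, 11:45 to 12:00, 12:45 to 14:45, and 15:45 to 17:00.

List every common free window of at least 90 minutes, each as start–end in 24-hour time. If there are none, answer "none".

Oren free within 09:30–17:00: 09:30–11:45, 14:15–14:30, 15:15–15:45, 16:15–17:00.
Oren ∩ Zara: 09:45–11:30, 14:15–14:30, 16:15–17:00.
Windows ≥ 90 min: 09:45–11:30.

09:45–11:30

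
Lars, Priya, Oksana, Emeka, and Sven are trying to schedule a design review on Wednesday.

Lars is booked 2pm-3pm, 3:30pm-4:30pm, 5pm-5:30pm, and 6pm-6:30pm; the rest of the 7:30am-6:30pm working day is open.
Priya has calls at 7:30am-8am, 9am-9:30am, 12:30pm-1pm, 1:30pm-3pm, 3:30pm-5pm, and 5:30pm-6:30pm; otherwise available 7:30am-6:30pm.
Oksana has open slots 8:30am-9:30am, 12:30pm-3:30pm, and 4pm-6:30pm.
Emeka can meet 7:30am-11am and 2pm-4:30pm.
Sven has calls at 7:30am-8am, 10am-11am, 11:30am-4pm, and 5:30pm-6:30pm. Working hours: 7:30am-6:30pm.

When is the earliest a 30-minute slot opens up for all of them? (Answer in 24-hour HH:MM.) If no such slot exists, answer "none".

Lars free within 07:30–18:30: 07:30–14:00, 15:00–15:30, 16:30–17:00, 17:30–18:00.
Priya free within 07:30–18:30: 08:00–09:00, 09:30–12:30, 13:00–13:30, 15:00–15:30, 17:00–17:30.
Sven free within 07:30–18:30: 08:00–10:00, 11:00–11:30, 16:00–17:30.
Lars ∩ Priya: 08:00–09:00, 09:30–12:30, 13:00–13:30, 15:00–15:30.
Lars ∩ Priya ∩ Oksana: 08:30–09:00, 13:00–13:30, 15:00–15:30.
Lars ∩ Priya ∩ Oksana ∩ Emeka: 08:30–09:00, 15:00–15:30.
Lars ∩ Priya ∩ Oksana ∩ Emeka ∩ Sven: 08:30–09:00.
Windows ≥ 30 min: 08:30–09:00.
Earliest such window starts at 08:30.

08:30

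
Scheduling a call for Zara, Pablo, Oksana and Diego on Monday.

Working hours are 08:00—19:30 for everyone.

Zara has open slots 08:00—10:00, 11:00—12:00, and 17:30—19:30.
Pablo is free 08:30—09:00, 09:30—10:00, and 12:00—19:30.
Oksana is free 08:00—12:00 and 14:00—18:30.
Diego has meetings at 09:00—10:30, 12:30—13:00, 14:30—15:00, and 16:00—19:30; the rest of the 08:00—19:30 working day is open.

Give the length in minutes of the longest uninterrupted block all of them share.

Diego free within 08:00–19:30: 08:00–09:00, 10:30–12:30, 13:00–14:30, 15:00–16:00.
Zara ∩ Pablo: 08:30–09:00, 09:30–10:00, 17:30–19:30.
Zara ∩ Pablo ∩ Oksana: 08:30–09:00, 09:30–10:00, 17:30–18:30.
Zara ∩ Pablo ∩ Oksana ∩ Diego: 08:30–09:00.
Single common window of 30 minutes.

30 minutes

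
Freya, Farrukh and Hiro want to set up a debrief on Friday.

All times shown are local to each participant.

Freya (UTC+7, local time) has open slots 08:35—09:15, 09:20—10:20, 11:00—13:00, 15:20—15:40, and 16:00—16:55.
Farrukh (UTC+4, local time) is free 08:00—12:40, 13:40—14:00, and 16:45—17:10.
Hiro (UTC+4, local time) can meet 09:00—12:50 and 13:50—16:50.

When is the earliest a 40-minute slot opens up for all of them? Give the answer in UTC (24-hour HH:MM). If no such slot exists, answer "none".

05:00

Freya → UTC: 01:35–02:15, 02:20–03:20, 04:00–06:00, 08:20–08:40, 09:00–09:55.
Farrukh → UTC: 04:00–08:40, 09:40–10:00, 12:45–13:10.
Hiro → UTC: 05:00–08:50, 09:50–12:50.
Freya ∩ Farrukh: 04:00–06:00, 08:20–08:40, 09:40–09:55.
Freya ∩ Farrukh ∩ Hiro: 05:00–06:00, 08:20–08:40, 09:50–09:55.
Windows ≥ 40 min: 05:00–06:00.
Earliest such window starts at 05:00.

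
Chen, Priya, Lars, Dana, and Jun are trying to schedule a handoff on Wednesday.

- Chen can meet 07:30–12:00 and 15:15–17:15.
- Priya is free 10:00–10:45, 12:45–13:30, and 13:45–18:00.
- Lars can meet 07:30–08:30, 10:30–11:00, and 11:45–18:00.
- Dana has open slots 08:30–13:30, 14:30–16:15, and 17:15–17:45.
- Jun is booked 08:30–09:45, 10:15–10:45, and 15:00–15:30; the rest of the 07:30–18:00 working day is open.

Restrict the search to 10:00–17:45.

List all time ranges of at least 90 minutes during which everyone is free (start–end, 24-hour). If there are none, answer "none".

Jun free within 07:30–18:00: 07:30–08:30, 09:45–10:15, 10:45–15:00, 15:30–18:00.
Chen ∩ Priya: 10:00–10:45, 15:15–17:15.
Chen ∩ Priya ∩ Lars: 10:30–10:45, 15:15–17:15.
Chen ∩ Priya ∩ Lars ∩ Dana: 10:30–10:45, 15:15–16:15.
Chen ∩ Priya ∩ Lars ∩ Dana ∩ Jun: 15:30–16:15.
Restricted to 10:00–17:45: 15:30–16:15.
Windows ≥ 90 min: (none).

none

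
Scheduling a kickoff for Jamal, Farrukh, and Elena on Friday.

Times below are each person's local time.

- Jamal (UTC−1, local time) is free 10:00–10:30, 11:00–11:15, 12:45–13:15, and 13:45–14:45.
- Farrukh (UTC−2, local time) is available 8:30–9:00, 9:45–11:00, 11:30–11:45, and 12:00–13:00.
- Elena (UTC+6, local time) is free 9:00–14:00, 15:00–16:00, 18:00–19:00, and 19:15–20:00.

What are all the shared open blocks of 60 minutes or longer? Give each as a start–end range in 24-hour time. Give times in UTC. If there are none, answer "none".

Jamal → UTC: 11:00–11:30, 12:00–12:15, 13:45–14:15, 14:45–15:45.
Farrukh → UTC: 10:30–11:00, 11:45–13:00, 13:30–13:45, 14:00–15:00.
Elena → UTC: 03:00–08:00, 09:00–10:00, 12:00–13:00, 13:15–14:00.
Jamal ∩ Farrukh: 12:00–12:15, 14:00–14:15, 14:45–15:00.
Jamal ∩ Farrukh ∩ Elena: 12:00–12:15.
Windows ≥ 60 min: (none).

none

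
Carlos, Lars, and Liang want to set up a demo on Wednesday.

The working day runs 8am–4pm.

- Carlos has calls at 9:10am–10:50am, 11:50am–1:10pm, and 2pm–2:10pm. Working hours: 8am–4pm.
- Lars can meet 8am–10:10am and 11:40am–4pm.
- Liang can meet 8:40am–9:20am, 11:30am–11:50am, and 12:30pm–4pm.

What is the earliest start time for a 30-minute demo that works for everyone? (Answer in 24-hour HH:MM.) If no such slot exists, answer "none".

Carlos free within 08:00–16:00: 08:00–09:10, 10:50–11:50, 13:10–14:00, 14:10–16:00.
Carlos ∩ Lars: 08:00–09:10, 11:40–11:50, 13:10–14:00, 14:10–16:00.
Carlos ∩ Lars ∩ Liang: 08:40–09:10, 11:40–11:50, 13:10–14:00, 14:10–16:00.
Windows ≥ 30 min: 08:40–09:10, 13:10–14:00, 14:10–16:00.
Earliest such window starts at 08:40.

08:40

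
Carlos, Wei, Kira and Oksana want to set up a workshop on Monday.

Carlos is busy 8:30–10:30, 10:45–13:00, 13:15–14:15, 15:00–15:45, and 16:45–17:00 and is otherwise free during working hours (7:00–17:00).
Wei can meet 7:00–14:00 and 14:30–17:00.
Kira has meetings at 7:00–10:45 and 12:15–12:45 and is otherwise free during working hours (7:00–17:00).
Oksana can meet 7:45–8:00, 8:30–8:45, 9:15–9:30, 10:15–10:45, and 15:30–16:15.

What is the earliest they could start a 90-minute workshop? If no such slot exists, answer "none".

none

Carlos free within 07:00–17:00: 07:00–08:30, 10:30–10:45, 13:00–13:15, 14:15–15:00, 15:45–16:45.
Kira free within 07:00–17:00: 10:45–12:15, 12:45–17:00.
Carlos ∩ Wei: 07:00–08:30, 10:30–10:45, 13:00–13:15, 14:30–15:00, 15:45–16:45.
Carlos ∩ Wei ∩ Kira: 13:00–13:15, 14:30–15:00, 15:45–16:45.
Carlos ∩ Wei ∩ Kira ∩ Oksana: 15:45–16:15.
Windows ≥ 90 min: (none).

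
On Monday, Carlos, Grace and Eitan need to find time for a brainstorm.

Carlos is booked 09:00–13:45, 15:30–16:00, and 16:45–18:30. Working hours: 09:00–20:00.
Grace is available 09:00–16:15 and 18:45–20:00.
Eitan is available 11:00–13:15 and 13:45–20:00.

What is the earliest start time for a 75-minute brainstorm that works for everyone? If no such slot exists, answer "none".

Carlos free within 09:00–20:00: 13:45–15:30, 16:00–16:45, 18:30–20:00.
Carlos ∩ Grace: 13:45–15:30, 16:00–16:15, 18:45–20:00.
Carlos ∩ Grace ∩ Eitan: 13:45–15:30, 16:00–16:15, 18:45–20:00.
Windows ≥ 75 min: 13:45–15:30, 18:45–20:00.
Earliest such window starts at 13:45.

13:45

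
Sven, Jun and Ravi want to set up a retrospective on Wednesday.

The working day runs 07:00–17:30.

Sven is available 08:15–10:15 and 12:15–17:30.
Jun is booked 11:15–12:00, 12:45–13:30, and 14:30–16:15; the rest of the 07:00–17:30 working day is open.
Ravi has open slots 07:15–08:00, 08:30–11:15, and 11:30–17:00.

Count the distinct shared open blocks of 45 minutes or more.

3

Jun free within 07:00–17:30: 07:00–11:15, 12:00–12:45, 13:30–14:30, 16:15–17:30.
Sven ∩ Jun: 08:15–10:15, 12:15–12:45, 13:30–14:30, 16:15–17:30.
Sven ∩ Jun ∩ Ravi: 08:30–10:15, 12:15–12:45, 13:30–14:30, 16:15–17:00.
Windows ≥ 45 min: 08:30–10:15, 13:30–14:30, 16:15–17:00.
That's 3 windows.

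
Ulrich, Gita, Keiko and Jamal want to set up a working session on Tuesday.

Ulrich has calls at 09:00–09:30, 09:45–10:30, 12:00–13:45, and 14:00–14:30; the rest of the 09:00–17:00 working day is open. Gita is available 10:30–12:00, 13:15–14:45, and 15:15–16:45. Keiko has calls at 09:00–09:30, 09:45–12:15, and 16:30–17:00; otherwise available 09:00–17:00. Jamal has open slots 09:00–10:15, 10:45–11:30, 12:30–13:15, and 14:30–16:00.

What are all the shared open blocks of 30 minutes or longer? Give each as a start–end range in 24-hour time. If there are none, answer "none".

Ulrich free within 09:00–17:00: 09:30–09:45, 10:30–12:00, 13:45–14:00, 14:30–17:00.
Keiko free within 09:00–17:00: 09:30–09:45, 12:15–16:30.
Ulrich ∩ Gita: 10:30–12:00, 13:45–14:00, 14:30–14:45, 15:15–16:45.
Ulrich ∩ Gita ∩ Keiko: 13:45–14:00, 14:30–14:45, 15:15–16:30.
Ulrich ∩ Gita ∩ Keiko ∩ Jamal: 14:30–14:45, 15:15–16:00.
Windows ≥ 30 min: 15:15–16:00.

15:15–16:00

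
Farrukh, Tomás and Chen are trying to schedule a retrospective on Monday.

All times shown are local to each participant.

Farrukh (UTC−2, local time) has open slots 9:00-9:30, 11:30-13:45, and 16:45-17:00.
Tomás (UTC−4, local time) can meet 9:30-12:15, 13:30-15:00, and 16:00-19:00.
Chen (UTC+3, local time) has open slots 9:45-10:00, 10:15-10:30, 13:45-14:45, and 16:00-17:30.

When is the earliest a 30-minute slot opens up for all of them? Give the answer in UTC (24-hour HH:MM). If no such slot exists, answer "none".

Farrukh → UTC: 11:00–11:30, 13:30–15:45, 18:45–19:00.
Tomás → UTC: 13:30–16:15, 17:30–19:00, 20:00–23:00.
Chen → UTC: 06:45–07:00, 07:15–07:30, 10:45–11:45, 13:00–14:30.
Farrukh ∩ Tomás: 13:30–15:45, 18:45–19:00.
Farrukh ∩ Tomás ∩ Chen: 13:30–14:30.
Windows ≥ 30 min: 13:30–14:30.
Earliest such window starts at 13:30.

13:30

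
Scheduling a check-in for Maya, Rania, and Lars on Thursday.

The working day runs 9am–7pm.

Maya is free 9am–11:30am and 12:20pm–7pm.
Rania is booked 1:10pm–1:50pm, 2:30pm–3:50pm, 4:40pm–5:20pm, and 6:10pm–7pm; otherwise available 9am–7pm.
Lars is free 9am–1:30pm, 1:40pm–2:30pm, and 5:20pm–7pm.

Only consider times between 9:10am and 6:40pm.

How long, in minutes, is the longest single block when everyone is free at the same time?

Rania free within 09:00–19:00: 09:00–13:10, 13:50–14:30, 15:50–16:40, 17:20–18:10.
Maya ∩ Rania: 09:00–11:30, 12:20–13:10, 13:50–14:30, 15:50–16:40, 17:20–18:10.
Maya ∩ Rania ∩ Lars: 09:00–11:30, 12:20–13:10, 13:50–14:30, 17:20–18:10.
Restricted to 09:10–18:40: 09:10–11:30, 12:20–13:10, 13:50–14:30, 17:20–18:10.
Common window lengths: 140, 50, 40, 50 min; longest is 140.

140 minutes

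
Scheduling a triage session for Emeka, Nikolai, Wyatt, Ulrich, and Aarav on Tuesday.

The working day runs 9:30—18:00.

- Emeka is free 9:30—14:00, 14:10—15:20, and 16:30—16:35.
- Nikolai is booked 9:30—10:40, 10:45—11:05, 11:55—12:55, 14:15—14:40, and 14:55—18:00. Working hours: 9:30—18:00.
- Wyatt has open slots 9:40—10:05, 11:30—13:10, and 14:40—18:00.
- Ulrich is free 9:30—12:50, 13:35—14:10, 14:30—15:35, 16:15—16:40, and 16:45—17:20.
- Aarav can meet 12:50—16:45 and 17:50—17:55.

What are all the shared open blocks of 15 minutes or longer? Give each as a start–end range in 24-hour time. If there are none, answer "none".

14:40–14:55

Nikolai free within 09:30–18:00: 10:40–10:45, 11:05–11:55, 12:55–14:15, 14:40–14:55.
Emeka ∩ Nikolai: 10:40–10:45, 11:05–11:55, 12:55–14:00, 14:10–14:15, 14:40–14:55.
Emeka ∩ Nikolai ∩ Wyatt: 11:30–11:55, 12:55–13:10, 14:40–14:55.
Emeka ∩ Nikolai ∩ Wyatt ∩ Ulrich: 11:30–11:55, 14:40–14:55.
Emeka ∩ Nikolai ∩ Wyatt ∩ Ulrich ∩ Aarav: 14:40–14:55.
Windows ≥ 15 min: 14:40–14:55.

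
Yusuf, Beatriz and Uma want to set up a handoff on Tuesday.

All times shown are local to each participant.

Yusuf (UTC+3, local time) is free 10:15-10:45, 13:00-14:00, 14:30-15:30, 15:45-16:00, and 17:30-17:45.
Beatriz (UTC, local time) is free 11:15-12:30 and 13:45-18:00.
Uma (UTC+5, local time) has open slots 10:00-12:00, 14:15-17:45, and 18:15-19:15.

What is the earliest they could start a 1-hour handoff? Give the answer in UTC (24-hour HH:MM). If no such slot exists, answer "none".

11:30

Yusuf → UTC: 07:15–07:45, 10:00–11:00, 11:30–12:30, 12:45–13:00, 14:30–14:45.
Beatriz → UTC: 11:15–12:30, 13:45–18:00.
Uma → UTC: 05:00–07:00, 09:15–12:45, 13:15–14:15.
Yusuf ∩ Beatriz: 11:30–12:30, 14:30–14:45.
Yusuf ∩ Beatriz ∩ Uma: 11:30–12:30.
Windows ≥ 60 min: 11:30–12:30.
Earliest such window starts at 11:30.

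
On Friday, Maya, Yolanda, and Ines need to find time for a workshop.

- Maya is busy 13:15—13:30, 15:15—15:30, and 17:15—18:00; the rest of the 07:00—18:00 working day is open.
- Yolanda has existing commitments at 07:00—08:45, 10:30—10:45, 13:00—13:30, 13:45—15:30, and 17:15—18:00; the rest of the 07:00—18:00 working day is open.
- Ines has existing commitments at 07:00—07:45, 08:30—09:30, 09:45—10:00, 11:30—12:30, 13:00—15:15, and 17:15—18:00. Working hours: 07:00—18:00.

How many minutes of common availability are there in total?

225 minutes

Maya free within 07:00–18:00: 07:00–13:15, 13:30–15:15, 15:30–17:15.
Yolanda free within 07:00–18:00: 08:45–10:30, 10:45–13:00, 13:30–13:45, 15:30–17:15.
Ines free within 07:00–18:00: 07:45–08:30, 09:30–09:45, 10:00–11:30, 12:30–13:00, 15:15–17:15.
Maya ∩ Yolanda: 08:45–10:30, 10:45–13:00, 13:30–13:45, 15:30–17:15.
Maya ∩ Yolanda ∩ Ines: 09:30–09:45, 10:00–10:30, 10:45–11:30, 12:30–13:00, 15:30–17:15.
Total common minutes: 15 + 30 + 45 + 30 + 105 = 225.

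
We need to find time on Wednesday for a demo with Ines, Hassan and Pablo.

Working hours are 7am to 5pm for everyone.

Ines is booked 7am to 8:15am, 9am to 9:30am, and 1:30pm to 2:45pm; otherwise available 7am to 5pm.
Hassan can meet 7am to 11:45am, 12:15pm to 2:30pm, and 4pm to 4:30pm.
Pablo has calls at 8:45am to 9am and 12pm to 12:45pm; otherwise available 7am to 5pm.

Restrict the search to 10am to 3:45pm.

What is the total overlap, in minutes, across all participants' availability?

Ines free within 07:00–17:00: 08:15–09:00, 09:30–13:30, 14:45–17:00.
Pablo free within 07:00–17:00: 07:00–08:45, 09:00–12:00, 12:45–17:00.
Ines ∩ Hassan: 08:15–09:00, 09:30–11:45, 12:15–13:30, 16:00–16:30.
Ines ∩ Hassan ∩ Pablo: 08:15–08:45, 09:30–11:45, 12:45–13:30, 16:00–16:30.
Restricted to 10:00–15:45: 10:00–11:45, 12:45–13:30.
Total common minutes: 105 + 45 = 150.

150 minutes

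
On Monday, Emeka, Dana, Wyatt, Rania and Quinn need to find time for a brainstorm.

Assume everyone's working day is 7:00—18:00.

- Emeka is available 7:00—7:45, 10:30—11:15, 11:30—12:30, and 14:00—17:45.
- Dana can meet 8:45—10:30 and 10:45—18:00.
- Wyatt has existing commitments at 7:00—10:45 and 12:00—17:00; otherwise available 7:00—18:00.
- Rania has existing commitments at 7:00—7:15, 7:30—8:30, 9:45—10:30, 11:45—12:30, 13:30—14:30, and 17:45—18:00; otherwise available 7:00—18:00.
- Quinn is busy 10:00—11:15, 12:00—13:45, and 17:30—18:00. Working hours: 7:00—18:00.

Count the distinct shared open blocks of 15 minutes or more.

2

Wyatt free within 07:00–18:00: 10:45–12:00, 17:00–18:00.
Rania free within 07:00–18:00: 07:15–07:30, 08:30–09:45, 10:30–11:45, 12:30–13:30, 14:30–17:45.
Quinn free within 07:00–18:00: 07:00–10:00, 11:15–12:00, 13:45–17:30.
Emeka ∩ Dana: 10:45–11:15, 11:30–12:30, 14:00–17:45.
Emeka ∩ Dana ∩ Wyatt: 10:45–11:15, 11:30–12:00, 17:00–17:45.
Emeka ∩ Dana ∩ Wyatt ∩ Rania: 10:45–11:15, 11:30–11:45, 17:00–17:45.
Emeka ∩ Dana ∩ Wyatt ∩ Rania ∩ Quinn: 11:30–11:45, 17:00–17:30.
Windows ≥ 15 min: 11:30–11:45, 17:00–17:30.
That's 2 windows.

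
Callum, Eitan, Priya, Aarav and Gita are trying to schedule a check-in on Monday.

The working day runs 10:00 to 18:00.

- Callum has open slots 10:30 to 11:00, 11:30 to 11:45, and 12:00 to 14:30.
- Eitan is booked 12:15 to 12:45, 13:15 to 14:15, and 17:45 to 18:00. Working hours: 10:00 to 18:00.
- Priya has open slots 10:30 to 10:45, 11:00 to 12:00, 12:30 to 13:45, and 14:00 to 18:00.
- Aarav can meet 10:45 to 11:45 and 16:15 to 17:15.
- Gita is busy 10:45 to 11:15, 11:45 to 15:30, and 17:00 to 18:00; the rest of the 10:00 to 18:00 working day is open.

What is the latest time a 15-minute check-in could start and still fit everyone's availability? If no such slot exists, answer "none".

11:30

Eitan free within 10:00–18:00: 10:00–12:15, 12:45–13:15, 14:15–17:45.
Gita free within 10:00–18:00: 10:00–10:45, 11:15–11:45, 15:30–17:00.
Callum ∩ Eitan: 10:30–11:00, 11:30–11:45, 12:00–12:15, 12:45–13:15, 14:15–14:30.
Callum ∩ Eitan ∩ Priya: 10:30–10:45, 11:30–11:45, 12:45–13:15, 14:15–14:30.
Callum ∩ Eitan ∩ Priya ∩ Aarav: 11:30–11:45.
Callum ∩ Eitan ∩ Priya ∩ Aarav ∩ Gita: 11:30–11:45.
Windows ≥ 15 min: 11:30–11:45.
Latest start in the last window 11:30–11:45 is 11:45 − 15 min = 11:30.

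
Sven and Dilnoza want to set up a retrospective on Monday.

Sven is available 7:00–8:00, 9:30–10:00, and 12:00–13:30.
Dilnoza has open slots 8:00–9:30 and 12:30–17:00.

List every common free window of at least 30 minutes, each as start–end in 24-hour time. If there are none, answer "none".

12:30–13:30

Sven ∩ Dilnoza: 12:30–13:30.
Windows ≥ 30 min: 12:30–13:30.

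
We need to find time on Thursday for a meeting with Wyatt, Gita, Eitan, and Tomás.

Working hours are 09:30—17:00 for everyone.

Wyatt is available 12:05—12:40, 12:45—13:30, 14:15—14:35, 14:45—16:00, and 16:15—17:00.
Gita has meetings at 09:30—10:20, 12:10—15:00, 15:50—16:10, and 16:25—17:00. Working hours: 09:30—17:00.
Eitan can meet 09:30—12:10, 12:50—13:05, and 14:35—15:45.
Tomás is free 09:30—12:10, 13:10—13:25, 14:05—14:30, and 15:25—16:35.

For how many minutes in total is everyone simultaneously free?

25 minutes

Gita free within 09:30–17:00: 10:20–12:10, 15:00–15:50, 16:10–16:25.
Wyatt ∩ Gita: 12:05–12:10, 15:00–15:50, 16:15–16:25.
Wyatt ∩ Gita ∩ Eitan: 12:05–12:10, 15:00–15:45.
Wyatt ∩ Gita ∩ Eitan ∩ Tomás: 12:05–12:10, 15:25–15:45.
Total common minutes: 5 + 20 = 25.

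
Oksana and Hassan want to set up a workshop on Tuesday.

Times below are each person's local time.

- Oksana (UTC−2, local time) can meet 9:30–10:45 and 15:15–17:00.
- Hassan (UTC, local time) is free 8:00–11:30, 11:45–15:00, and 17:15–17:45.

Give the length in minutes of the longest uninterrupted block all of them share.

Oksana → UTC: 11:30–12:45, 17:15–19:00.
Hassan → UTC: 08:00–11:30, 11:45–15:00, 17:15–17:45.
Oksana ∩ Hassan: 11:45–12:45, 17:15–17:45.
Common window lengths: 60, 30 min; longest is 60.

60 minutes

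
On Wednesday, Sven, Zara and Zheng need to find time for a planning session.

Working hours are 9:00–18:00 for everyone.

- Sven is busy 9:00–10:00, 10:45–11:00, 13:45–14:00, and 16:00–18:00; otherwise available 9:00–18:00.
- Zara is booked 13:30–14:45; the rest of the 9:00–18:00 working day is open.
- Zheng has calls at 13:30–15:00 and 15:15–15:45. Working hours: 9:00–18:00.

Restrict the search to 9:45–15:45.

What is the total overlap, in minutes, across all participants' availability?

210 minutes

Sven free within 09:00–18:00: 10:00–10:45, 11:00–13:45, 14:00–16:00.
Zara free within 09:00–18:00: 09:00–13:30, 14:45–18:00.
Zheng free within 09:00–18:00: 09:00–13:30, 15:00–15:15, 15:45–18:00.
Sven ∩ Zara: 10:00–10:45, 11:00–13:30, 14:45–16:00.
Sven ∩ Zara ∩ Zheng: 10:00–10:45, 11:00–13:30, 15:00–15:15, 15:45–16:00.
Restricted to 09:45–15:45: 10:00–10:45, 11:00–13:30, 15:00–15:15.
Total common minutes: 45 + 150 + 15 = 210.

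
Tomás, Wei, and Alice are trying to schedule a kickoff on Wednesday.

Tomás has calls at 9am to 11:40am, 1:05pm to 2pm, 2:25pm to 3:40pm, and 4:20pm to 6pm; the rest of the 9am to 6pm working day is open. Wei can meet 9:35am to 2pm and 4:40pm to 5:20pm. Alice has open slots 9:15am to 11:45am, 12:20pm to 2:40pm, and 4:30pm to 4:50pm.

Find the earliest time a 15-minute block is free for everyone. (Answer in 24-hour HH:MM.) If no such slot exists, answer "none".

Tomás free within 09:00–18:00: 11:40–13:05, 14:00–14:25, 15:40–16:20.
Tomás ∩ Wei: 11:40–13:05.
Tomás ∩ Wei ∩ Alice: 11:40–11:45, 12:20–13:05.
Windows ≥ 15 min: 12:20–13:05.
Earliest such window starts at 12:20.

12:20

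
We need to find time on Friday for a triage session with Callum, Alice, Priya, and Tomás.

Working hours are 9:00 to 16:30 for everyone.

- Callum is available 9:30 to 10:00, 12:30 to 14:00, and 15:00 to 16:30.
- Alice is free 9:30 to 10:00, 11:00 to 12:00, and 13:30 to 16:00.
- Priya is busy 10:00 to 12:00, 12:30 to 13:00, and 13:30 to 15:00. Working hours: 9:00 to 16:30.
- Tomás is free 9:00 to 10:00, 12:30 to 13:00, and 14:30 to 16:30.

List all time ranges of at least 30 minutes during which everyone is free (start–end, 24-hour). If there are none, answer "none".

Priya free within 09:00–16:30: 09:00–10:00, 12:00–12:30, 13:00–13:30, 15:00–16:30.
Callum ∩ Alice: 09:30–10:00, 13:30–14:00, 15:00–16:00.
Callum ∩ Alice ∩ Priya: 09:30–10:00, 15:00–16:00.
Callum ∩ Alice ∩ Priya ∩ Tomás: 09:30–10:00, 15:00–16:00.
Windows ≥ 30 min: 09:30–10:00, 15:00–16:00.

09:30–10:00, 15:00–16:00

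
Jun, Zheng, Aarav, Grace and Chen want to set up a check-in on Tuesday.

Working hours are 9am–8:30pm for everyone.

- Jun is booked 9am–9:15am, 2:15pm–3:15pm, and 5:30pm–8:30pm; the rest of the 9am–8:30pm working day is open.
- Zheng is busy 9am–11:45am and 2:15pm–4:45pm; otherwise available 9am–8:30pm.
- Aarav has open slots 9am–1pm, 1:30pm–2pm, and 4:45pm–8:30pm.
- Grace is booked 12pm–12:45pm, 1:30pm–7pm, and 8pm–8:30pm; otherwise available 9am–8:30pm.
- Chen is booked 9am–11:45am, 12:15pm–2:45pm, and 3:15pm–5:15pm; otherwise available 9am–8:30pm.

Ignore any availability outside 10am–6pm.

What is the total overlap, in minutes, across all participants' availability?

15 minutes

Jun free within 09:00–20:30: 09:15–14:15, 15:15–17:30.
Zheng free within 09:00–20:30: 11:45–14:15, 16:45–20:30.
Grace free within 09:00–20:30: 09:00–12:00, 12:45–13:30, 19:00–20:00.
Chen free within 09:00–20:30: 11:45–12:15, 14:45–15:15, 17:15–20:30.
Jun ∩ Zheng: 11:45–14:15, 16:45–17:30.
Jun ∩ Zheng ∩ Aarav: 11:45–13:00, 13:30–14:00, 16:45–17:30.
Jun ∩ Zheng ∩ Aarav ∩ Grace: 11:45–12:00, 12:45–13:00.
Jun ∩ Zheng ∩ Aarav ∩ Grace ∩ Chen: 11:45–12:00.
Restricted to 10:00–18:00: 11:45–12:00.
Total common minutes: 15.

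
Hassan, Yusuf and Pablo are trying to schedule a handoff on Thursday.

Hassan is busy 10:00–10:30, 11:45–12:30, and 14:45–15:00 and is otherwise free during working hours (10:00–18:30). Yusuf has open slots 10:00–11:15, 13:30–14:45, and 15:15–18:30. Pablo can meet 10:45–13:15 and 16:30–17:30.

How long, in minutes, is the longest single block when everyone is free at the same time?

Hassan free within 10:00–18:30: 10:30–11:45, 12:30–14:45, 15:00–18:30.
Hassan ∩ Yusuf: 10:30–11:15, 13:30–14:45, 15:15–18:30.
Hassan ∩ Yusuf ∩ Pablo: 10:45–11:15, 16:30–17:30.
Common window lengths: 30, 60 min; longest is 60.

60 minutes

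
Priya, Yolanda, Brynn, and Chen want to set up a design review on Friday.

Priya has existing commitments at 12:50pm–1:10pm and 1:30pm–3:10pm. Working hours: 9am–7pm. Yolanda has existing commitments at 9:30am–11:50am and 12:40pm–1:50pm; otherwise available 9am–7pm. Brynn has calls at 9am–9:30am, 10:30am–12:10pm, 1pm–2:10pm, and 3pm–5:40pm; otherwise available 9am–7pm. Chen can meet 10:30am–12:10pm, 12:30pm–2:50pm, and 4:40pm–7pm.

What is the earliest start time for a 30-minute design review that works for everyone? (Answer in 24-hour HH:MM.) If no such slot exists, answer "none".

17:40

Priya free within 09:00–19:00: 09:00–12:50, 13:10–13:30, 15:10–19:00.
Yolanda free within 09:00–19:00: 09:00–09:30, 11:50–12:40, 13:50–19:00.
Brynn free within 09:00–19:00: 09:30–10:30, 12:10–13:00, 14:10–15:00, 17:40–19:00.
Priya ∩ Yolanda: 09:00–09:30, 11:50–12:40, 15:10–19:00.
Priya ∩ Yolanda ∩ Brynn: 12:10–12:40, 17:40–19:00.
Priya ∩ Yolanda ∩ Brynn ∩ Chen: 12:30–12:40, 17:40–19:00.
Windows ≥ 30 min: 17:40–19:00.
Earliest such window starts at 17:40.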